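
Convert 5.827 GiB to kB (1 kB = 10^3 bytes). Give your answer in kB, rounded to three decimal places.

6,256,693.608 kB

5.827 GiB = 5.827 × 2^30 bytes = 6,256,693,608.448 bytes
1 kB = 10^3 bytes = 1,000 bytes
6,256,693,608.448 / 1,000 = 6,256,693.608 kB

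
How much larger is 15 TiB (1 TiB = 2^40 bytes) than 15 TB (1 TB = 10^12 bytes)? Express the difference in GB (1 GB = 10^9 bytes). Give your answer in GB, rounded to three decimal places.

1,492.674 GB

15 TiB = 15 × 1,099,511,627,776 = 16,492,674,416,640 bytes
15 TB = 15 × 1,000,000,000,000 = 15,000,000,000,000 bytes
difference = 1,492,674,416,640 bytes
1,492,674,416,640 / 1,000,000,000 = 1,492.674 GB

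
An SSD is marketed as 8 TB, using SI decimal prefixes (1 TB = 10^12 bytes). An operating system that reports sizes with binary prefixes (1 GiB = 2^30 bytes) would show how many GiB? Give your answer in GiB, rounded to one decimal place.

8 TB × 1,000,000,000,000 bytes/TB = 8,000,000,000,000 bytes
1 GiB = 2^30 bytes = 1,073,741,824 bytes
8,000,000,000,000 / 1,073,741,824 = 7,450.6 GiB

7,450.6 GiB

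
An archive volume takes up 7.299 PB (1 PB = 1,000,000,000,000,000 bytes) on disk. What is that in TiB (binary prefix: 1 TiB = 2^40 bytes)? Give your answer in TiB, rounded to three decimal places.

7.299 PB × 1,000,000,000,000,000 bytes/PB = 7,299,000,000,000,000 bytes
1 TiB = 2^40 bytes = 1,099,511,627,776 bytes
7,299,000,000,000,000 / 1,099,511,627,776 = 6,638.402 TiB

6,638.402 TiB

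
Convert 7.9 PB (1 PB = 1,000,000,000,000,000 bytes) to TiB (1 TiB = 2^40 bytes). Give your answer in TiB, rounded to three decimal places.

7,185.008 TiB

7.9 PB = 7.9 × 10^15 bytes = 7,900,000,000,000,000 bytes
1 TiB = 1,099,511,627,776 bytes
7,900,000,000,000,000 / 1,099,511,627,776 = 7,185.008 TiB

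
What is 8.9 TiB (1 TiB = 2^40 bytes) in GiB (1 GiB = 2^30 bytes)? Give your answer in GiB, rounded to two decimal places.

9,113.60 GiB

8.9 TiB × 1,099,511,627,776 bytes/TiB = 9,785,653,487,206.4 bytes
1 GiB = 2^30 bytes = 1,073,741,824 bytes
9,785,653,487,206.4 / 1,073,741,824 = 9,113.60 GiB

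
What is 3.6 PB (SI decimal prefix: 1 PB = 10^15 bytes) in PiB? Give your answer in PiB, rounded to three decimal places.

3.197 PiB

3.6 PB = 3.6 × 10^15 bytes = 3,600,000,000,000,000 bytes
1 PiB = 1,125,899,906,842,624 bytes
3,600,000,000,000,000 / 1,125,899,906,842,624 = 3.197 PiB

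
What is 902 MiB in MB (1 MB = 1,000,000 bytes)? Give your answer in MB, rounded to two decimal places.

945.82 MB

902 MiB × 1,048,576 bytes/MiB = 945,815,552 bytes
1 MB = 10^6 bytes = 1,000,000 bytes
945,815,552 / 1,000,000 = 945.82 MB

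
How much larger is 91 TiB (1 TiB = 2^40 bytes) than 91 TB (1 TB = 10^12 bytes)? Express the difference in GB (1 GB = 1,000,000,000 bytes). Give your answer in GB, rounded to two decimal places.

9,055.56 GB

91 TiB = 91 × 1,099,511,627,776 = 100,055,558,127,616 bytes
91 TB = 91 × 1,000,000,000,000 = 91,000,000,000,000 bytes
difference = 9,055,558,127,616 bytes
9,055,558,127,616 / 1,000,000,000 = 9,055.56 GB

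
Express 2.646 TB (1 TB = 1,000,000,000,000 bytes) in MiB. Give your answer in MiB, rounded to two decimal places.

2,523,422.24 MiB

2.646 TB = 2.646 × 10^12 bytes = 2,646,000,000,000 bytes
1 MiB = 2^20 bytes = 1,048,576 bytes
2,646,000,000,000 / 1,048,576 = 2,523,422.24 MiB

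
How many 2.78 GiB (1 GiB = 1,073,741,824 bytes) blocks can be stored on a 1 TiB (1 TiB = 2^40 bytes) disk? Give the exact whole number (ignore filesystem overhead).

368

Capacity: 1 TiB = 1,099,511,627,776 bytes
Per item: 2.78 GiB = 2,985,002,270.72 bytes
⌊1,099,511,627,776 / 2,985,002,270.72⌋ = 368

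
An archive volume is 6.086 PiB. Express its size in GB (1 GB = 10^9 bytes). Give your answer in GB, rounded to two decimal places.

6.086 PiB = 6.086 × 2^50 bytes = 6,852,226,833,044,209.664 bytes
1 GB = 10^9 bytes = 1,000,000,000 bytes
6,852,226,833,044,209.664 / 1,000,000,000 = 6,852,226.83 GB

6,852,226.83 GB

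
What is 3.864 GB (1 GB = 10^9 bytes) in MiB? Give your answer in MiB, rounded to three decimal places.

3.864 GB × 1,000,000,000 bytes/GB = 3,864,000,000 bytes
1 MiB = 2^20 bytes = 1,048,576 bytes
3,864,000,000 / 1,048,576 = 3,684.998 MiB

3,684.998 MiB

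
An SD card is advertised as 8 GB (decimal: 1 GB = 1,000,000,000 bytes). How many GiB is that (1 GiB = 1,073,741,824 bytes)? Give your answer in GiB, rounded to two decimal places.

8 GB = 8 × 10^9 bytes = 8,000,000,000 bytes
1 GiB = 1,073,741,824 bytes
8,000,000,000 / 1,073,741,824 = 7.45 GiB

7.45 GiB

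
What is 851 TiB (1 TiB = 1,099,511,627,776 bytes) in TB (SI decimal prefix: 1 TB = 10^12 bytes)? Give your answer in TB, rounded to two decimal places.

851 TiB = 851 × 2^40 bytes = 935,684,395,237,376 bytes
1 TB = 10^12 bytes = 1,000,000,000,000 bytes
935,684,395,237,376 / 1,000,000,000,000 = 935.68 TB

935.68 TB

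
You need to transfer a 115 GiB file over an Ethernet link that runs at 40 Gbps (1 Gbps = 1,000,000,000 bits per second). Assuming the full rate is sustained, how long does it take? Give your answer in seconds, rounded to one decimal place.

24.7 seconds

115 GiB = 123,480,309,760 bytes = 987,842,478,080 bits
40 Gbps = 40,000,000,000 bits/s
time = 987,842,478,080 / 40,000,000,000 = 24.7 s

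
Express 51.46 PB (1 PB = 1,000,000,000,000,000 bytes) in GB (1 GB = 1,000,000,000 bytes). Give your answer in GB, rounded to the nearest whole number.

51,460,000 GB

51.46 PB = 51.46 × 10^15 bytes = 51,460,000,000,000,000 bytes
1 GB = 1,000,000,000 bytes
51,460,000,000,000,000 / 1,000,000,000 = 51,460,000 GB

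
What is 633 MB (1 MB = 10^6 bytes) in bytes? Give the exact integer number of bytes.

633,000,000 bytes

633 × 1,000,000 = 633,000,000 bytes  (1 MB = 10^6 bytes)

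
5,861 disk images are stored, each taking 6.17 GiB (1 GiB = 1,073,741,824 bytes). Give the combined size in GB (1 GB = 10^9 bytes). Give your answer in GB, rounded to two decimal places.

Total = 5,861 × 6.17 GiB = 36162.37 GiB
= 36162.37 × 1,073,741,824 bytes = 38,829,049,123,962.88 bytes
1 GB = 1,000,000,000 bytes
38,829,049,123,962.88 / 1,000,000,000 = 38,829.05 GB

38,829.05 GB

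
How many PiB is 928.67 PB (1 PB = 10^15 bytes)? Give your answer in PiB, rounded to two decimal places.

928.67 PB = 928.67 × 10^15 bytes = 928,670,000,000,000,000 bytes
1 PiB = 2^50 bytes = 1,125,899,906,842,624 bytes
928,670,000,000,000,000 / 1,125,899,906,842,624 = 824.82 PiB

824.82 PiB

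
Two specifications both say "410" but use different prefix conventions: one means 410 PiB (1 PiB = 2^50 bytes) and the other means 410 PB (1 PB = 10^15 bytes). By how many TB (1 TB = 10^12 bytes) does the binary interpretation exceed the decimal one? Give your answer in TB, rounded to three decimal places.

51,618.962 TB

410 PiB = 410 × 1,125,899,906,842,624 = 461,618,961,805,475,840 bytes
410 PB = 410 × 1,000,000,000,000,000 = 410,000,000,000,000,000 bytes
difference = 51,618,961,805,475,840 bytes
51,618,961,805,475,840 / 1,000,000,000,000 = 51,618.962 TB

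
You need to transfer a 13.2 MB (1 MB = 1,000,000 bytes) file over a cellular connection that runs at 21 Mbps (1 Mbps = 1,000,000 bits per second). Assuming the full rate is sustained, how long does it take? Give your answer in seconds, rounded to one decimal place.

5.0 seconds

13.2 MB = 13,200,000 bytes = 105,600,000 bits
21 Mbps = 21,000,000 bits/s
time = 105,600,000 / 21,000,000 = 5.0 s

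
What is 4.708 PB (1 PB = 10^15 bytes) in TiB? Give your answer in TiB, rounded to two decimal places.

4.708 PB × 1,000,000,000,000,000 bytes/PB = 4,708,000,000,000,000 bytes
1 TiB = 2^40 bytes = 1,099,511,627,776 bytes
4,708,000,000,000,000 / 1,099,511,627,776 = 4,281.90 TiB

4,281.90 TiB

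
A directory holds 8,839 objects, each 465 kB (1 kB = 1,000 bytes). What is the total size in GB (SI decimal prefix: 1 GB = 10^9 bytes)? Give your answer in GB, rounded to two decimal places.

Total = 8,839 × 465 kB = 4,110,135 kB
= 4,110,135 × 1,000 bytes = 4,110,135,000 bytes
1 GB = 1,000,000,000 bytes
4,110,135,000 / 1,000,000,000 = 4.11 GB

4.11 GB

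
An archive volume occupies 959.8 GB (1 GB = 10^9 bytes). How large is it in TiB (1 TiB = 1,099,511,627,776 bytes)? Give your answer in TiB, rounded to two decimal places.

959.8 GB × 1,000,000,000 bytes/GB = 959,800,000,000 bytes
1 TiB = 2^40 bytes = 1,099,511,627,776 bytes
959,800,000,000 / 1,099,511,627,776 = 0.87 TiB

0.87 TiB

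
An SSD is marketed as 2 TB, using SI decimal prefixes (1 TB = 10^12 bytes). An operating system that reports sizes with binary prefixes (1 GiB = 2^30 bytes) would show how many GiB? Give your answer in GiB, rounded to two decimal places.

1,862.65 GiB

2 TB × 1,000,000,000,000 bytes/TB = 2,000,000,000,000 bytes
1 GiB = 2^30 bytes = 1,073,741,824 bytes
2,000,000,000,000 / 1,073,741,824 = 1,862.65 GiB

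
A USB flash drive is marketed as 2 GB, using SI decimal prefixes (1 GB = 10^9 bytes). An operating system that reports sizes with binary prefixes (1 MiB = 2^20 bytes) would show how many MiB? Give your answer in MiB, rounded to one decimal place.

1,907.3 MiB

2 GB = 2 × 10^9 bytes = 2,000,000,000 bytes
1 MiB = 1,048,576 bytes
2,000,000,000 / 1,048,576 = 1,907.3 MiB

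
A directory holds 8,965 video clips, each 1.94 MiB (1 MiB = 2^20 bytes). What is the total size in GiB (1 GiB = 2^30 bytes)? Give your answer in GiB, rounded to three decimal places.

Total = 8,965 × 1.94 MiB = 17392.1 MiB
= 17392.1 × 1,048,576 bytes = 18,236,938,649.6 bytes
1 GiB = 1,073,741,824 bytes
18,236,938,649.6 / 1,073,741,824 = 16.984 GiB

16.984 GiB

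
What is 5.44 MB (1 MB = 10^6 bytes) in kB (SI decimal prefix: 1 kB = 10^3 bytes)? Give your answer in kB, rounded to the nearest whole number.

5.44 MB = 5.44 × 10^6 bytes = 5,440,000 bytes
1 kB = 10^3 bytes = 1,000 bytes
5,440,000 / 1,000 = 5,440 kB

5,440 kB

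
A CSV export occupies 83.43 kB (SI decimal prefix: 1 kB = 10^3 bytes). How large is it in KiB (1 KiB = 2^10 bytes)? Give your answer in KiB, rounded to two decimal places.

81.47 KiB

83.43 kB = 83.43 × 10^3 bytes = 83,430 bytes
1 KiB = 2^10 bytes = 1,024 bytes
83,430 / 1,024 = 81.47 KiB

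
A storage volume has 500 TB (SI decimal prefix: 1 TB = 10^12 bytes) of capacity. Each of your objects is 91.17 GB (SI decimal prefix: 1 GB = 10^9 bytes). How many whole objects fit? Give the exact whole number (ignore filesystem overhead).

5,484

Capacity: 500 TB = 500,000,000,000,000 bytes
Per item: 91.17 GB = 91,170,000,000 bytes
⌊500,000,000,000,000 / 91,170,000,000⌋ = 5,484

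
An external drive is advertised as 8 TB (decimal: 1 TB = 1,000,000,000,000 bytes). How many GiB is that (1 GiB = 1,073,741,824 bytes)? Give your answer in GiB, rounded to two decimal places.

7,450.58 GiB

8 TB × 1,000,000,000,000 bytes/TB = 8,000,000,000,000 bytes
1 GiB = 2^30 bytes = 1,073,741,824 bytes
8,000,000,000,000 / 1,073,741,824 = 7,450.58 GiB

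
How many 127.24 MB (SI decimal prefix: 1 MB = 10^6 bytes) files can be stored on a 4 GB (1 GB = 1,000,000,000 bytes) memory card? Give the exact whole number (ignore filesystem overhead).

31

Capacity: 4 GB = 4,000,000,000 bytes
Per item: 127.24 MB = 127,240,000 bytes
⌊4,000,000,000 / 127,240,000⌋ = 31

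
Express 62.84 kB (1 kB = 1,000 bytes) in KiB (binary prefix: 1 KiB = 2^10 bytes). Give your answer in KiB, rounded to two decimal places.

61.37 KiB

62.84 kB × 1,000 bytes/kB = 62,840 bytes
1 KiB = 1,024 bytes
62,840 / 1,024 = 61.37 KiB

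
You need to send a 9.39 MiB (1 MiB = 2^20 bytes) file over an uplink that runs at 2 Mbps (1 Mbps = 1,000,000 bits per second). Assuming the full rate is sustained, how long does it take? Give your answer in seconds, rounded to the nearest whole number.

39 seconds

9.39 MiB = 9,846,128.64 bytes = 78,769,029.12 bits
2 Mbps = 2,000,000 bits/s
time = 78,769,029.12 / 2,000,000 = 39 s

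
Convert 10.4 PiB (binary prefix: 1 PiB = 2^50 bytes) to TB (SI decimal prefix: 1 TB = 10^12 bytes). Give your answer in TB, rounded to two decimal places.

11,709.36 TB

10.4 PiB = 10.4 × 2^50 bytes = 11,709,359,031,163,289.6 bytes
1 TB = 1,000,000,000,000 bytes
11,709,359,031,163,289.6 / 1,000,000,000,000 = 11,709.36 TB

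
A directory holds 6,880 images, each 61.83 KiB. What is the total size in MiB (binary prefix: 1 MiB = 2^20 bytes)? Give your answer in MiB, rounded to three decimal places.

Total = 6,880 × 61.83 KiB = 425390.4 KiB
= 425390.4 × 1,024 bytes = 435,599,769.6 bytes
1 MiB = 1,048,576 bytes
435,599,769.6 / 1,048,576 = 415.420 MiB

415.420 MiB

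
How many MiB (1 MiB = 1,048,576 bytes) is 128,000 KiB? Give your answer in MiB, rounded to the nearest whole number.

125 MiB

128,000 KiB = 128,000 × 2^10 bytes = 131,072,000 bytes
1 MiB = 1,048,576 bytes
131,072,000 / 1,048,576 = 125 MiB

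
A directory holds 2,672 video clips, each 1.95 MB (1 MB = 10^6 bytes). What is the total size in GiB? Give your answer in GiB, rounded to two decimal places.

4.85 GiB

Total = 2,672 × 1.95 MB = 5210.4 MB
= 5210.4 × 1,000,000 bytes = 5,210,400,000 bytes
1 GiB = 1,073,741,824 bytes
5,210,400,000 / 1,073,741,824 = 4.85 GiB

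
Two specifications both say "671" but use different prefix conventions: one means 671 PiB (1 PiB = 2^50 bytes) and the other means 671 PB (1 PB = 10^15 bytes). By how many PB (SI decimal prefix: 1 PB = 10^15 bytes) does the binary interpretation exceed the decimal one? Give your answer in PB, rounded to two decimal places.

84.48 PB

671 PiB = 671 × 1,125,899,906,842,624 = 755,478,837,491,400,704 bytes
671 PB = 671 × 1,000,000,000,000,000 = 671,000,000,000,000,000 bytes
difference = 84,478,837,491,400,704 bytes
84,478,837,491,400,704 / 1,000,000,000,000,000 = 84.48 PB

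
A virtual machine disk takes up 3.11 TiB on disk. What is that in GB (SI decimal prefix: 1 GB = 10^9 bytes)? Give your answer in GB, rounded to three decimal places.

3,419.481 GB

3.11 TiB × 1,099,511,627,776 bytes/TiB = 3,419,481,162,383.36 bytes
1 GB = 1,000,000,000 bytes
3,419,481,162,383.36 / 1,000,000,000 = 3,419.481 GB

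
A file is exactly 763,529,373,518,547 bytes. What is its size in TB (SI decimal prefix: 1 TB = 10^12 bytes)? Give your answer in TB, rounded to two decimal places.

763.53 TB

763,529,373,518,547 bytes given.
1 TB = 1,000,000,000,000 bytes
763,529,373,518,547 / 1,000,000,000,000 = 763.53 TB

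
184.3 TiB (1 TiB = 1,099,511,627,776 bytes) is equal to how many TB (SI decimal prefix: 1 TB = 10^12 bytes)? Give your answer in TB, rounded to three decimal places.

202.640 TB

184.3 TiB = 184.3 × 2^40 bytes = 202,639,992,999,116.8 bytes
1 TB = 1,000,000,000,000 bytes
202,639,992,999,116.8 / 1,000,000,000,000 = 202.640 TB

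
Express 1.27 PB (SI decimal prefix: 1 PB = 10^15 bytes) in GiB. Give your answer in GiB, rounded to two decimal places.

1,182,779.67 GiB

1.27 PB = 1.27 × 10^15 bytes = 1,270,000,000,000,000 bytes
1 GiB = 2^30 bytes = 1,073,741,824 bytes
1,270,000,000,000,000 / 1,073,741,824 = 1,182,779.67 GiB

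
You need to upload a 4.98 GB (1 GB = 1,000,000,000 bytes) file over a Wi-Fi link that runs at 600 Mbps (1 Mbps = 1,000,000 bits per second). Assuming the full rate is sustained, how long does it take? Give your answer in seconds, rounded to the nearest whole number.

66 seconds

4.98 GB = 4,980,000,000 bytes = 39,840,000,000 bits
600 Mbps = 600,000,000 bits/s
time = 39,840,000,000 / 600,000,000 = 66 s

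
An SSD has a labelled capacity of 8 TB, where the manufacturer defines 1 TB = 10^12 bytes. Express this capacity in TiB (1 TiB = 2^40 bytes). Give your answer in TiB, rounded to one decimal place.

7.3 TiB

8 TB × 1,000,000,000,000 bytes/TB = 8,000,000,000,000 bytes
1 TiB = 1,099,511,627,776 bytes
8,000,000,000,000 / 1,099,511,627,776 = 7.3 TiB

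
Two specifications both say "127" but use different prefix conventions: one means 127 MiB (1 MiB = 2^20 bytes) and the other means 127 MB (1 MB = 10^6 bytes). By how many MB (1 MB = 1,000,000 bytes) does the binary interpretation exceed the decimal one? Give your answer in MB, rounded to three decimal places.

127 MiB = 127 × 1,048,576 = 133,169,152 bytes
127 MB = 127 × 1,000,000 = 127,000,000 bytes
difference = 6,169,152 bytes
6,169,152 / 1,000,000 = 6.169 MB

6.169 MB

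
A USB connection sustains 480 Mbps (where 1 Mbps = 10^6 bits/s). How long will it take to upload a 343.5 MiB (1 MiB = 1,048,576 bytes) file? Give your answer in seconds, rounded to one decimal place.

6.0 seconds

343.5 MiB = 360,185,856 bytes = 2,881,486,848 bits
480 Mbps = 480,000,000 bits/s
time = 2,881,486,848 / 480,000,000 = 6.0 s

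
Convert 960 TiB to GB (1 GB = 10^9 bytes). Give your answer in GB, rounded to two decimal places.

960 TiB × 1,099,511,627,776 bytes/TiB = 1,055,531,162,664,960 bytes
1 GB = 1,000,000,000 bytes
1,055,531,162,664,960 / 1,000,000,000 = 1,055,531.16 GB

1,055,531.16 GB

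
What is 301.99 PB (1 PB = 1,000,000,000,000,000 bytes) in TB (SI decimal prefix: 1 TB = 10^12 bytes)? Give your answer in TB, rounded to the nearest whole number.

301.99 PB × 1,000,000,000,000,000 bytes/PB = 301,990,000,000,000,000 bytes
1 TB = 10^12 bytes = 1,000,000,000,000 bytes
301,990,000,000,000,000 / 1,000,000,000,000 = 301,990 TB

301,990 TB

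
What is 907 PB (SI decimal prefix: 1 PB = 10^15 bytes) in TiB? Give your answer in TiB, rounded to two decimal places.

907 PB = 907 × 10^15 bytes = 907,000,000,000,000,000 bytes
1 TiB = 1,099,511,627,776 bytes
907,000,000,000,000,000 / 1,099,511,627,776 = 824,911.69 TiB

824,911.69 TiB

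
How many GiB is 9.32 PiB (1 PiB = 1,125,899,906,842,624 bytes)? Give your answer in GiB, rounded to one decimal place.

9,772,728.3 GiB

9.32 PiB × 1,125,899,906,842,624 bytes/PiB = 10,493,387,131,773,255.68 bytes
1 GiB = 1,073,741,824 bytes
10,493,387,131,773,255.68 / 1,073,741,824 = 9,772,728.3 GiB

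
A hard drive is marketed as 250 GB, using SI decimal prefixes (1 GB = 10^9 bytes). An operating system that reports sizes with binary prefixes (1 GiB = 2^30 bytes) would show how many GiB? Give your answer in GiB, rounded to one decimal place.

232.8 GiB

250 GB = 250 × 10^9 bytes = 250,000,000,000 bytes
1 GiB = 1,073,741,824 bytes
250,000,000,000 / 1,073,741,824 = 232.8 GiB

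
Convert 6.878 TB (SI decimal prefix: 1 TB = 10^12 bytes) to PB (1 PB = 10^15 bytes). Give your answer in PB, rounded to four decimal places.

0.0069 PB

6.878 TB = 6.878 × 10^12 bytes = 6,878,000,000,000 bytes
1 PB = 10^15 bytes = 1,000,000,000,000,000 bytes
6,878,000,000,000 / 1,000,000,000,000,000 = 0.0069 PB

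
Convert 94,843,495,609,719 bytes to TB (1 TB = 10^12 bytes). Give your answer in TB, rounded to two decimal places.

94.84 TB

94,843,495,609,719 bytes given.
1 TB = 10^12 bytes = 1,000,000,000,000 bytes
94,843,495,609,719 / 1,000,000,000,000 = 94.84 TB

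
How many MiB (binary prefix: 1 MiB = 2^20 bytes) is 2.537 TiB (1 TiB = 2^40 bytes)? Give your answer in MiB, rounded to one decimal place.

2.537 TiB = 2.537 × 2^40 bytes = 2,789,460,999,667.712 bytes
1 MiB = 2^20 bytes = 1,048,576 bytes
2,789,460,999,667.712 / 1,048,576 = 2,660,237.3 MiB

2,660,237.3 MiB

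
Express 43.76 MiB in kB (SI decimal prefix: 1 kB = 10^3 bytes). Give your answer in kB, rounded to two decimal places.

43.76 MiB = 43.76 × 2^20 bytes = 45,885,685.76 bytes
1 kB = 1,000 bytes
45,885,685.76 / 1,000 = 45,885.69 kB

45,885.69 kB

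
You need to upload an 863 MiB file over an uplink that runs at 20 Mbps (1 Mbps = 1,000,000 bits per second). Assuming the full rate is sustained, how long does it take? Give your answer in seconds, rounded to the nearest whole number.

863 MiB = 904,921,088 bytes = 7,239,368,704 bits
20 Mbps = 20,000,000 bits/s
time = 7,239,368,704 / 20,000,000 = 362 s

362 seconds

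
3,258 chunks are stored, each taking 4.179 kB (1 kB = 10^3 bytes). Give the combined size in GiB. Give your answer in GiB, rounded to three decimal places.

0.013 GiB

Total = 3,258 × 4.179 kB = 13615.182 kB
= 13615.182 × 1,000 bytes = 13,615,182 bytes
1 GiB = 1,073,741,824 bytes
13,615,182 / 1,073,741,824 = 0.013 GiB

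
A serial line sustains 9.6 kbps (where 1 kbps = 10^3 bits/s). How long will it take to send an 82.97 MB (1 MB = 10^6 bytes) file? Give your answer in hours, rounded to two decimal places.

19.21 hours

82.97 MB = 82,970,000 bytes = 663,760,000 bits
9.6 kbps = 9,600 bits/s
time = 663,760,000 / 9,600 = 69,141.6667 s
69,141.6667 s / 3600 = 19.21 hours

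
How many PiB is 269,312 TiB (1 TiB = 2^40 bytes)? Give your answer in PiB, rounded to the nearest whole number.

269,312 TiB = 269,312 × 2^40 bytes = 296,111,675,499,610,112 bytes
1 PiB = 1,125,899,906,842,624 bytes
296,111,675,499,610,112 / 1,125,899,906,842,624 = 263 PiB

263 PiB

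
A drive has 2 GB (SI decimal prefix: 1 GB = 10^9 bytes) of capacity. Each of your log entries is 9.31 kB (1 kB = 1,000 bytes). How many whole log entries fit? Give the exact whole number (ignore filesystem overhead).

214,822

Capacity: 2 GB = 2,000,000,000 bytes
Per item: 9.31 kB = 9,310 bytes
⌊2,000,000,000 / 9,310⌋ = 214,822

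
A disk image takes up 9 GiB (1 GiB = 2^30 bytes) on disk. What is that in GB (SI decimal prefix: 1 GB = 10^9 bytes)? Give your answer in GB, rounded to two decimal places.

9 GiB = 9 × 2^30 bytes = 9,663,676,416 bytes
1 GB = 10^9 bytes = 1,000,000,000 bytes
9,663,676,416 / 1,000,000,000 = 9.66 GB

9.66 GB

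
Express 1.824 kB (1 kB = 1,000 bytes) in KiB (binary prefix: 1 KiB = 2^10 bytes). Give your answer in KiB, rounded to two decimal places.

1.78 KiB

1.824 kB × 1,000 bytes/kB = 1,824 bytes
1 KiB = 1,024 bytes
1,824 / 1,024 = 1.78 KiB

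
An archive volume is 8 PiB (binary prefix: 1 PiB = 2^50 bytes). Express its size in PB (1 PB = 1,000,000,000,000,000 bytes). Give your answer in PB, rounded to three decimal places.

9.007 PB

8 PiB = 8 × 2^50 bytes = 9,007,199,254,740,992 bytes
1 PB = 10^15 bytes = 1,000,000,000,000,000 bytes
9,007,199,254,740,992 / 1,000,000,000,000,000 = 9.007 PB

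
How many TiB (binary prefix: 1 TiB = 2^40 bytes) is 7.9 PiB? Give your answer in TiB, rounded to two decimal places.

8,089.60 TiB

7.9 PiB × 1,125,899,906,842,624 bytes/PiB = 8,894,609,264,056,729.6 bytes
1 TiB = 2^40 bytes = 1,099,511,627,776 bytes
8,894,609,264,056,729.6 / 1,099,511,627,776 = 8,089.60 TiB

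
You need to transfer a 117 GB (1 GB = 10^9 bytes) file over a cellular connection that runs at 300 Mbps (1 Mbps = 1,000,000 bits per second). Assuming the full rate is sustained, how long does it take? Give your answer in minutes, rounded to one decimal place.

117 GB = 117,000,000,000 bytes = 936,000,000,000 bits
300 Mbps = 300,000,000 bits/s
time = 936,000,000,000 / 300,000,000 = 3,120.00 s
3,120.00 s / 60 = 52.0 minutes

52.0 minutes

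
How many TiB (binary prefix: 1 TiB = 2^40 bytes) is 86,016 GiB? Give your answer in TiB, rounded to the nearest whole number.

84 TiB

86,016 GiB = 86,016 × 2^30 bytes = 92,358,976,733,184 bytes
1 TiB = 2^40 bytes = 1,099,511,627,776 bytes
92,358,976,733,184 / 1,099,511,627,776 = 84 TiB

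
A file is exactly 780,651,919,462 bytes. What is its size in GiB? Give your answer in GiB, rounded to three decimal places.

780,651,919,462 bytes given.
1 GiB = 2^30 bytes = 1,073,741,824 bytes
780,651,919,462 / 1,073,741,824 = 727.039 GiB

727.039 GiB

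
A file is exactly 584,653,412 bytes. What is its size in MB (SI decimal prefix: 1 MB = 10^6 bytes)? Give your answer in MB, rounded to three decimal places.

584,653,412 bytes given.
1 MB = 1,000,000 bytes
584,653,412 / 1,000,000 = 584.653 MB

584.653 MB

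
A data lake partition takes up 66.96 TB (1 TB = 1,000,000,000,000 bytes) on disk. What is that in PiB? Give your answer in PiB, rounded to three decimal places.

66.96 TB = 66.96 × 10^12 bytes = 66,960,000,000,000 bytes
1 PiB = 1,125,899,906,842,624 bytes
66,960,000,000,000 / 1,125,899,906,842,624 = 0.059 PiB

0.059 PiB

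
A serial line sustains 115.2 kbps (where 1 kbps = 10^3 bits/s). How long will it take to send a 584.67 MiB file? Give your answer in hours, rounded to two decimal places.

584.67 MiB = 613,070,929.92 bytes = 4,904,567,439.36 bits
115.2 kbps = 115,200 bits/s
time = 4,904,567,439.36 / 115,200 = 42,574.3701 s
42,574.3701 s / 3600 = 11.83 hours

11.83 hours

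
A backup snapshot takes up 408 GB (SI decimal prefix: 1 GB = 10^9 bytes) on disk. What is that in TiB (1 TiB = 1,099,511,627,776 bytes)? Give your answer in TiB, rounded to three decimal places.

408 GB = 408 × 10^9 bytes = 408,000,000,000 bytes
1 TiB = 1,099,511,627,776 bytes
408,000,000,000 / 1,099,511,627,776 = 0.371 TiB

0.371 TiB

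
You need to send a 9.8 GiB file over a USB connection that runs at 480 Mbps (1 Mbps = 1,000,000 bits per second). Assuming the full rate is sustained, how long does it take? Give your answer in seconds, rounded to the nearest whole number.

9.8 GiB = 10,522,669,875.2 bytes = 84,181,359,001.6 bits
480 Mbps = 480,000,000 bits/s
time = 84,181,359,001.6 / 480,000,000 = 175 s

175 seconds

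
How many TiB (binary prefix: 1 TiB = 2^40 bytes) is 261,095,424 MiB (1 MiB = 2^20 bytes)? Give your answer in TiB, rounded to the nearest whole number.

261,095,424 MiB × 1,048,576 bytes/MiB = 273,778,395,316,224 bytes
1 TiB = 2^40 bytes = 1,099,511,627,776 bytes
273,778,395,316,224 / 1,099,511,627,776 = 249 TiB

249 TiB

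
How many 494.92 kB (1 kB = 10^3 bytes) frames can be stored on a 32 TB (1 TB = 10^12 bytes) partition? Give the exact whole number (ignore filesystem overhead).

Capacity: 32 TB = 32,000,000,000,000 bytes
Per item: 494.92 kB = 494,920 bytes
⌊32,000,000,000,000 / 494,920⌋ = 64,656,914

64,656,914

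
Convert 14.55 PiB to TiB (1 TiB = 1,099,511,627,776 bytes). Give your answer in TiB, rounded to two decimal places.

14.55 PiB = 14.55 × 2^50 bytes = 16,381,843,644,560,179.2 bytes
1 TiB = 2^40 bytes = 1,099,511,627,776 bytes
16,381,843,644,560,179.2 / 1,099,511,627,776 = 14,899.20 TiB

14,899.20 TiB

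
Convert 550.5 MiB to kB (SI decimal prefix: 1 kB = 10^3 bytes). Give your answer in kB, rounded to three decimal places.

577,241.088 kB

550.5 MiB = 550.5 × 2^20 bytes = 577,241,088 bytes
1 kB = 10^3 bytes = 1,000 bytes
577,241,088 / 1,000 = 577,241.088 kB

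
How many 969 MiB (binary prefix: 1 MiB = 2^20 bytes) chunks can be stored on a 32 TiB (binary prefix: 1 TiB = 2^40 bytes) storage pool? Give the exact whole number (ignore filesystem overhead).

34,627

Capacity: 32 TiB = 35,184,372,088,832 bytes
Per item: 969 MiB = 1,016,070,144 bytes
⌊35,184,372,088,832 / 1,016,070,144⌋ = 34,627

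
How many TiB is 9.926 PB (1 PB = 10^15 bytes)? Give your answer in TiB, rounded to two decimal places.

9.926 PB = 9.926 × 10^15 bytes = 9,926,000,000,000,000 bytes
1 TiB = 2^40 bytes = 1,099,511,627,776 bytes
9,926,000,000,000,000 / 1,099,511,627,776 = 9,027.64 TiB

9,027.64 TiB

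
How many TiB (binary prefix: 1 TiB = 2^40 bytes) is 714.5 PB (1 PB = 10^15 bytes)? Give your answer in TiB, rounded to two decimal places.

649,833.96 TiB

714.5 PB × 1,000,000,000,000,000 bytes/PB = 714,500,000,000,000,000 bytes
1 TiB = 1,099,511,627,776 bytes
714,500,000,000,000,000 / 1,099,511,627,776 = 649,833.96 TiB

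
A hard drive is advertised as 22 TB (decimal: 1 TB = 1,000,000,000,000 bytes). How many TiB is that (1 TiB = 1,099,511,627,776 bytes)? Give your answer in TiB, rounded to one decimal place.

22 TB × 1,000,000,000,000 bytes/TB = 22,000,000,000,000 bytes
1 TiB = 1,099,511,627,776 bytes
22,000,000,000,000 / 1,099,511,627,776 = 20.0 TiB

20.0 TiB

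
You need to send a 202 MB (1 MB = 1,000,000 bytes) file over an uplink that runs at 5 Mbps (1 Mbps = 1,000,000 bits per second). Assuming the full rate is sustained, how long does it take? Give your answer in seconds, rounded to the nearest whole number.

202 MB = 202,000,000 bytes = 1,616,000,000 bits
5 Mbps = 5,000,000 bits/s
time = 1,616,000,000 / 5,000,000 = 323 s

323 seconds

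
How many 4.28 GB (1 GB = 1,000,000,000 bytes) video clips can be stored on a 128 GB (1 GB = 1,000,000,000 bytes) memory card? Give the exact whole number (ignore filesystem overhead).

Capacity: 128 GB = 128,000,000,000 bytes
Per item: 4.28 GB = 4,280,000,000 bytes
⌊128,000,000,000 / 4,280,000,000⌋ = 29

29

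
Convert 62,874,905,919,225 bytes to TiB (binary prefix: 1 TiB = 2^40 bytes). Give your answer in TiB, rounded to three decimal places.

62,874,905,919,225 bytes given.
1 TiB = 2^40 bytes = 1,099,511,627,776 bytes
62,874,905,919,225 / 1,099,511,627,776 = 57.184 TiB

57.184 TiB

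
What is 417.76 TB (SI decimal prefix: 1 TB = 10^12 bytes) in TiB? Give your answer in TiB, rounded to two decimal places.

379.95 TiB

417.76 TB × 1,000,000,000,000 bytes/TB = 417,760,000,000,000 bytes
1 TiB = 2^40 bytes = 1,099,511,627,776 bytes
417,760,000,000,000 / 1,099,511,627,776 = 379.95 TiB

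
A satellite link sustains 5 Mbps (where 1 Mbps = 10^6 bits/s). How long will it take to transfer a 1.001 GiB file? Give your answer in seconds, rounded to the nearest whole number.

1,720 seconds

1.001 GiB = 1,074,815,565.824 bytes = 8,598,524,526.592 bits
5 Mbps = 5,000,000 bits/s
time = 8,598,524,526.592 / 5,000,000 = 1,720 s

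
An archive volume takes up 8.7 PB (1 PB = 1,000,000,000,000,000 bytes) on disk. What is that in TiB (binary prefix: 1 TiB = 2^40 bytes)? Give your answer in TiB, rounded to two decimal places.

8.7 PB = 8.7 × 10^15 bytes = 8,700,000,000,000,000 bytes
1 TiB = 2^40 bytes = 1,099,511,627,776 bytes
8,700,000,000,000,000 / 1,099,511,627,776 = 7,912.60 TiB

7,912.60 TiB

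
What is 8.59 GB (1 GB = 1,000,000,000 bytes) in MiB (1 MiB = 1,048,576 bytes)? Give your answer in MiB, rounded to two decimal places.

8.59 GB × 1,000,000,000 bytes/GB = 8,590,000,000 bytes
1 MiB = 2^20 bytes = 1,048,576 bytes
8,590,000,000 / 1,048,576 = 8,192.06 MiB

8,192.06 MiB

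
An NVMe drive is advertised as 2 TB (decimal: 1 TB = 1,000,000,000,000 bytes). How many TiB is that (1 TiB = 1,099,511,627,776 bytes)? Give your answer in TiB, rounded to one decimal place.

2 TB = 2 × 10^12 bytes = 2,000,000,000,000 bytes
1 TiB = 1,099,511,627,776 bytes
2,000,000,000,000 / 1,099,511,627,776 = 1.8 TiB

1.8 TiB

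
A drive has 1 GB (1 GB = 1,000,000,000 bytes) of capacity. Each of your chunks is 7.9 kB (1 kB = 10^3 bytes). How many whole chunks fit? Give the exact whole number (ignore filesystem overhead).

Capacity: 1 GB = 1,000,000,000 bytes
Per item: 7.9 kB = 7,900 bytes
⌊1,000,000,000 / 7,900⌋ = 126,582

126,582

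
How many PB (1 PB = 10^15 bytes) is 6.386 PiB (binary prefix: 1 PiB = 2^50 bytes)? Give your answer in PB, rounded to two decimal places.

7.19 PB

6.386 PiB × 1,125,899,906,842,624 bytes/PiB = 7,189,996,805,096,996.864 bytes
1 PB = 1,000,000,000,000,000 bytes
7,189,996,805,096,996.864 / 1,000,000,000,000,000 = 7.19 PB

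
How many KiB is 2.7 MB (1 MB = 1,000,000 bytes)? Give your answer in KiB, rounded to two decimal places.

2.7 MB = 2.7 × 10^6 bytes = 2,700,000 bytes
1 KiB = 2^10 bytes = 1,024 bytes
2,700,000 / 1,024 = 2,636.72 KiB

2,636.72 KiB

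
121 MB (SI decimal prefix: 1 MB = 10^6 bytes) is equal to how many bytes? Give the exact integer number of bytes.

121 × 1,000,000 = 121,000,000 bytes  (1 MB = 10^6 bytes)

121,000,000 bytes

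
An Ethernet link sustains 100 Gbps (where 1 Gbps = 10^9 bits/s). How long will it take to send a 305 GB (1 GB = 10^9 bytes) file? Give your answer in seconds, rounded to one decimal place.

24.4 seconds

305 GB = 305,000,000,000 bytes = 2,440,000,000,000 bits
100 Gbps = 100,000,000,000 bits/s
time = 2,440,000,000,000 / 100,000,000,000 = 24.4 s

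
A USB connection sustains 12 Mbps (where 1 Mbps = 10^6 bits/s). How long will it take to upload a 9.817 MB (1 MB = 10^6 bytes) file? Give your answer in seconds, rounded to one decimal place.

6.5 seconds

9.817 MB = 9,817,000 bytes = 78,536,000 bits
12 Mbps = 12,000,000 bits/s
time = 78,536,000 / 12,000,000 = 6.5 s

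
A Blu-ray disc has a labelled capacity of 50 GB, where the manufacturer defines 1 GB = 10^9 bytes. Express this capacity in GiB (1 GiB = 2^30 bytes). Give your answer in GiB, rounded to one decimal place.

46.6 GiB

50 GB × 1,000,000,000 bytes/GB = 50,000,000,000 bytes
1 GiB = 1,073,741,824 bytes
50,000,000,000 / 1,073,741,824 = 46.6 GiB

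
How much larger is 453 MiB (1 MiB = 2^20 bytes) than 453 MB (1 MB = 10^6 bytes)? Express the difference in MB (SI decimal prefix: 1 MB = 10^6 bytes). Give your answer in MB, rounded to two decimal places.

453 MiB = 453 × 1,048,576 = 475,004,928 bytes
453 MB = 453 × 1,000,000 = 453,000,000 bytes
difference = 22,004,928 bytes
22,004,928 / 1,000,000 = 22.00 MB

22.00 MB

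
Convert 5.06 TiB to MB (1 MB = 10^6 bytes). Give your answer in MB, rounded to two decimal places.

5.06 TiB × 1,099,511,627,776 bytes/TiB = 5,563,528,836,546.56 bytes
1 MB = 1,000,000 bytes
5,563,528,836,546.56 / 1,000,000 = 5,563,528.84 MB

5,563,528.84 MB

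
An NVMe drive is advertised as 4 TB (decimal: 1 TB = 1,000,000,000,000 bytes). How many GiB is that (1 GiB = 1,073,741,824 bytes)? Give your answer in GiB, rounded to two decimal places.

3,725.29 GiB

4 TB = 4 × 10^12 bytes = 4,000,000,000,000 bytes
1 GiB = 1,073,741,824 bytes
4,000,000,000,000 / 1,073,741,824 = 3,725.29 GiB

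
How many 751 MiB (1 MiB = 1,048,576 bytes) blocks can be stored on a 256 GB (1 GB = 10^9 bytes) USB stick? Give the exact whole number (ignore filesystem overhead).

325

Capacity: 256 GB = 256,000,000,000 bytes
Per item: 751 MiB = 787,480,576 bytes
⌊256,000,000,000 / 787,480,576⌋ = 325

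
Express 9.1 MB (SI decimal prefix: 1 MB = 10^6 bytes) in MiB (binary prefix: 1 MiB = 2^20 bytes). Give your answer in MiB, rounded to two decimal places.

9.1 MB = 9.1 × 10^6 bytes = 9,100,000 bytes
1 MiB = 1,048,576 bytes
9,100,000 / 1,048,576 = 8.68 MiB

8.68 MiB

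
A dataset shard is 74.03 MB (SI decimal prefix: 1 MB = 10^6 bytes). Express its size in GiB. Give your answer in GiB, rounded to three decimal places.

0.069 GiB

74.03 MB = 74.03 × 10^6 bytes = 74,030,000 bytes
1 GiB = 1,073,741,824 bytes
74,030,000 / 1,073,741,824 = 0.069 GiB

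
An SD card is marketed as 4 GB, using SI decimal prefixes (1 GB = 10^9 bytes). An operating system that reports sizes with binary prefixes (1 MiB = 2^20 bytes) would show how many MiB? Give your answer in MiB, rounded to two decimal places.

3,814.70 MiB

4 GB = 4 × 10^9 bytes = 4,000,000,000 bytes
1 MiB = 2^20 bytes = 1,048,576 bytes
4,000,000,000 / 1,048,576 = 3,814.70 MiB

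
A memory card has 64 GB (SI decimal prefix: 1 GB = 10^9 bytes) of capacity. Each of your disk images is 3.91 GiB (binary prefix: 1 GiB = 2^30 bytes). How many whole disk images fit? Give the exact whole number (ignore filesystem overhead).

15

Capacity: 64 GB = 64,000,000,000 bytes
Per item: 3.91 GiB = 4,198,330,531.84 bytes
⌊64,000,000,000 / 4,198,330,531.84⌋ = 15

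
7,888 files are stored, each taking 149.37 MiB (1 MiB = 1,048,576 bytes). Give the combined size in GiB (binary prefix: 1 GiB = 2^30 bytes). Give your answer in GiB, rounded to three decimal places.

Total = 7,888 × 149.37 MiB = 1178230.56 MiB
= 1178230.56 × 1,048,576 bytes = 1,235,464,287,682.56 bytes
1 GiB = 1,073,741,824 bytes
1,235,464,287,682.56 / 1,073,741,824 = 1,150.616 GiB

1,150.616 GiB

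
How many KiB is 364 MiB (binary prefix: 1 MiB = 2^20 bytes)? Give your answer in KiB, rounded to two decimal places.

372,736.00 KiB

364 MiB × 1,048,576 bytes/MiB = 381,681,664 bytes
1 KiB = 1,024 bytes
381,681,664 / 1,024 = 372,736.00 KiB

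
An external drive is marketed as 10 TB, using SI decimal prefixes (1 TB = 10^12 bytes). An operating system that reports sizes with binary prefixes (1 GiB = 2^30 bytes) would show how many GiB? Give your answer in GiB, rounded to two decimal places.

9,313.23 GiB

10 TB = 10 × 10^12 bytes = 10,000,000,000,000 bytes
1 GiB = 1,073,741,824 bytes
10,000,000,000,000 / 1,073,741,824 = 9,313.23 GiB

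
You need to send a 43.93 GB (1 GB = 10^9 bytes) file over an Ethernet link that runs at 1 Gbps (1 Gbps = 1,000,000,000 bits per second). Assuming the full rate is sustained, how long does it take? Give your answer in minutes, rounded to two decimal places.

5.86 minutes

43.93 GB = 43,930,000,000 bytes = 351,440,000,000 bits
1 Gbps = 1,000,000,000 bits/s
time = 351,440,000,000 / 1,000,000,000 = 351.440 s
351.440 s / 60 = 5.86 minutes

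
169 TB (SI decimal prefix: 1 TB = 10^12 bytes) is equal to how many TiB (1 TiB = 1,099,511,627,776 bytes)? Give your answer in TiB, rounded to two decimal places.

169 TB = 169 × 10^12 bytes = 169,000,000,000,000 bytes
1 TiB = 1,099,511,627,776 bytes
169,000,000,000,000 / 1,099,511,627,776 = 153.70 TiB

153.70 TiB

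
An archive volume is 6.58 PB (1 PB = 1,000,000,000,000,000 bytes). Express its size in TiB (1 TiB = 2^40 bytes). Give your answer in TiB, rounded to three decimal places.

5,984.475 TiB

6.58 PB × 1,000,000,000,000,000 bytes/PB = 6,580,000,000,000,000 bytes
1 TiB = 1,099,511,627,776 bytes
6,580,000,000,000,000 / 1,099,511,627,776 = 5,984.475 TiB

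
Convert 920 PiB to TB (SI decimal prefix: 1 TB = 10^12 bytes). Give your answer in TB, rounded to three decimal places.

1,035,827.914 TB

920 PiB = 920 × 2^50 bytes = 1,035,827,914,295,214,080 bytes
1 TB = 10^12 bytes = 1,000,000,000,000 bytes
1,035,827,914,295,214,080 / 1,000,000,000,000 = 1,035,827.914 TB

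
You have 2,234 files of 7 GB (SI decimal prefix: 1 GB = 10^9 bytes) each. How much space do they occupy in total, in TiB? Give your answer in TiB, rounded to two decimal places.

14.22 TiB

Total = 2,234 × 7 GB = 15,638 GB
= 15,638 × 1,000,000,000 bytes = 15,638,000,000,000 bytes
1 TiB = 1,099,511,627,776 bytes
15,638,000,000,000 / 1,099,511,627,776 = 14.22 TiB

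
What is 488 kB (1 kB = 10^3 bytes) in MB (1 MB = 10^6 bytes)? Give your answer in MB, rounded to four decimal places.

0.4880 MB

488 kB × 1,000 bytes/kB = 488,000 bytes
1 MB = 1,000,000 bytes
488,000 / 1,000,000 = 0.4880 MB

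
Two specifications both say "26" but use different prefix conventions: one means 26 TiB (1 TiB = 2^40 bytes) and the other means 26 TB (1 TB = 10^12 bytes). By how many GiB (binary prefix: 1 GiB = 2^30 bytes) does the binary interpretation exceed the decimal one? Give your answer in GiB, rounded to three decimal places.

26 TiB = 26 × 1,099,511,627,776 = 28,587,302,322,176 bytes
26 TB = 26 × 1,000,000,000,000 = 26,000,000,000,000 bytes
difference = 2,587,302,322,176 bytes
2,587,302,322,176 / 1,073,741,824 = 2,409.613 GiB

2,409.613 GiB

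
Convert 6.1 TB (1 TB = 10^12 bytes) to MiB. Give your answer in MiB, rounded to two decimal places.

5,817,413.33 MiB

6.1 TB = 6.1 × 10^12 bytes = 6,100,000,000,000 bytes
1 MiB = 2^20 bytes = 1,048,576 bytes
6,100,000,000,000 / 1,048,576 = 5,817,413.33 MiB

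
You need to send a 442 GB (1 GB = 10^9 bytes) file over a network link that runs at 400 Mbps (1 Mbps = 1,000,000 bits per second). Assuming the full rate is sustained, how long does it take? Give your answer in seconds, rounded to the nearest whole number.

8,840 seconds

442 GB = 442,000,000,000 bytes = 3,536,000,000,000 bits
400 Mbps = 400,000,000 bits/s
time = 3,536,000,000,000 / 400,000,000 = 8,840 s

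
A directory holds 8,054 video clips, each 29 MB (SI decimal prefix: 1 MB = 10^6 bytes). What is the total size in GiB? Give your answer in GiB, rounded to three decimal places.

217.525 GiB

Total = 8,054 × 29 MB = 233,566 MB
= 233,566 × 1,000,000 bytes = 233,566,000,000 bytes
1 GiB = 1,073,741,824 bytes
233,566,000,000 / 1,073,741,824 = 217.525 GiB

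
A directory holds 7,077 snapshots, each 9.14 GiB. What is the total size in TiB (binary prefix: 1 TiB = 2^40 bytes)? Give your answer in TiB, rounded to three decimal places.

63.168 TiB

Total = 7,077 × 9.14 GiB = 64683.78 GiB
= 64683.78 × 1,073,741,824 bytes = 69,453,679,920,414.72 bytes
1 TiB = 1,099,511,627,776 bytes
69,453,679,920,414.72 / 1,099,511,627,776 = 63.168 TiB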